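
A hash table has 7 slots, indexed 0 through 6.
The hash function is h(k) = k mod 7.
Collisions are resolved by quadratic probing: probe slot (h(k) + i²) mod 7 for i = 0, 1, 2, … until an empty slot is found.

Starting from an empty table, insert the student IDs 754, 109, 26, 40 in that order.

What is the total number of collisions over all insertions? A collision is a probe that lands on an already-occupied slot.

3

754 hashes to 5; slot 5 is free → place at 5.
109 hashes to 4; slot 4 is free → place at 4.
26 hashes to 5; 5 taken → place at 6.
40 hashes to 5; 5,6 taken → place at 2.
Table: [-, -, 40, -, 109, 754, 26]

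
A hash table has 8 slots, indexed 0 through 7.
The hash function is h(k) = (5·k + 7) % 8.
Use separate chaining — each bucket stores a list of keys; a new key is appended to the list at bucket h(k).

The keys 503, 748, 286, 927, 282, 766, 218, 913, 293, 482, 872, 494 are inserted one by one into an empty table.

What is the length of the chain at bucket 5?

3

Insert 503: h=2, bucket 2 empty -> new chain.
Insert 748: h=3, bucket 3 empty -> new chain.
Insert 286: h=5, bucket 5 empty -> new chain.
Insert 927: h=2, bucket 2 nonempty -> append to chain.
Insert 282: h=1, bucket 1 empty -> new chain.
Insert 766: h=5, bucket 5 nonempty -> append to chain.
Insert 218: h=1, bucket 1 nonempty -> append to chain.
Insert 913: h=4, bucket 4 empty -> new chain.
Insert 293: h=0, bucket 0 empty -> new chain.
Insert 482: h=1, bucket 1 nonempty -> append to chain.
Insert 872: h=7, bucket 7 empty -> new chain.
Insert 494: h=5, bucket 5 nonempty -> append to chain.
Final buckets:
0: 293
1: 282 -> 218 -> 482
2: 503 -> 927
3: 748
4: 913
5: 286 -> 766 -> 494
6: ∅
7: 872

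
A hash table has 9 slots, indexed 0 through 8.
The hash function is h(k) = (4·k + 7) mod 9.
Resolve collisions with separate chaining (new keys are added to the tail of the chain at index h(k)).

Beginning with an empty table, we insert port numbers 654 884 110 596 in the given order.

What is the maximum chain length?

654 -> bucket 4
884 -> bucket 6
110 -> bucket 6 (collision)
596 -> bucket 6 (collision)
Final buckets:
0: —
1: —
2: —
3: —
4: 654
5: —
6: 884 -> 110 -> 596
7: —
8: —

3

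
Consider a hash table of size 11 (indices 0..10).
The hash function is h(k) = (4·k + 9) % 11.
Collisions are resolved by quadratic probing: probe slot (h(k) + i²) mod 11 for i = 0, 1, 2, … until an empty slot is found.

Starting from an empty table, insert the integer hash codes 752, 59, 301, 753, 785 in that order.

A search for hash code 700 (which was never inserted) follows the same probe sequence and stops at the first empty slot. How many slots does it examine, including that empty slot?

2

Insert 752: h=3, slot 3 empty → index 3.
Insert 59: h=3, slot 3 occupied → index 4.
Insert 301: h=3, slots 3,4 occupied → index 7.
Insert 753: h=7, slot 7 occupied → index 8.
Insert 785: h=3, slots 3,4,7 occupied → index 1.
Table: [∅, 785, ∅, 752, 59, ∅, ∅, 301, 753, ∅, ∅]
Lookup 700: h=4, probe 4,5 → slot 5 empty, not found.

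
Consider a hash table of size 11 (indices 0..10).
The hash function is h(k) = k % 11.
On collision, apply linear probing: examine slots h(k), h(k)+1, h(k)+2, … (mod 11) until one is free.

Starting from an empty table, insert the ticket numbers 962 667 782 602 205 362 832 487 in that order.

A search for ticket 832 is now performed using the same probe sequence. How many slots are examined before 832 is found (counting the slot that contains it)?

5

962 hashes to 5; slot 5 is free -> place at 5.
667 hashes to 7; slot 7 is free -> place at 7.
782 hashes to 1; slot 1 is free -> place at 1.
602 hashes to 8; slot 8 is free -> place at 8.
205 hashes to 7; 7,8 taken -> place at 9.
362 hashes to 10; slot 10 is free -> place at 10.
832 hashes to 7; 7,8,9,10 taken -> place at 0.
487 hashes to 3; slot 3 is free -> place at 3.
Table: [832, 782, _, 487, _, 962, _, 667, 602, 205, 362]
Lookup 832: h=7, probe 7,8,9,10,0 → found at 0.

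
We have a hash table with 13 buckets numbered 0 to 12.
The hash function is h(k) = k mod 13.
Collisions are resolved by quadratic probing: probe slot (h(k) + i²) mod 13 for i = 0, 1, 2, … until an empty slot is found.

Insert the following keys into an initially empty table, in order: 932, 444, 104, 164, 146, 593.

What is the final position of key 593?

932 hashes to 9; slot 9 is free → place at 9.
444 hashes to 2; slot 2 is free → place at 2.
104 hashes to 0; slot 0 is free → place at 0.
164 hashes to 8; slot 8 is free → place at 8.
146 hashes to 3; slot 3 is free → place at 3.
593 hashes to 8; 8,9 taken → place at 12.
Table: [104, —, 444, 146, —, —, —, —, 164, 932, —, —, 593]

12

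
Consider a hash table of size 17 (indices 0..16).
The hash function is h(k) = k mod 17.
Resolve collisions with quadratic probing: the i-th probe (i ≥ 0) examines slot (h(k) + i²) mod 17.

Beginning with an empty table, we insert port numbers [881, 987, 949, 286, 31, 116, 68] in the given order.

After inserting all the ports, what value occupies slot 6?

286

Insert 881: h=14, slot 14 empty -> index 14.
Insert 987: h=1, slot 1 empty -> index 1.
Insert 949: h=14, slot 14 occupied -> index 15.
Insert 286: h=14, slots 14,15,1 occupied -> index 6.
Insert 31: h=14, slots 14,15,1,6 occupied -> index 13.
Insert 116: h=14, slots 14,15,1,6,13 occupied -> index 5.
Insert 68: h=0, slot 0 empty -> index 0.
Table: [68, 987, -, -, -, 116, 286, -, -, -, -, -, -, 31, 881, 949, -]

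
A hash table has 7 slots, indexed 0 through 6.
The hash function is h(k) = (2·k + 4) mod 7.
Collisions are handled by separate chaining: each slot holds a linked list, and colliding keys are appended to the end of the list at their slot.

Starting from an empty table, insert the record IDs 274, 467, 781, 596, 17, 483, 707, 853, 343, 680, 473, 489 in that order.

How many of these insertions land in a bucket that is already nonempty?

6

Insert 274: h=6, bucket 6 empty -> new chain.
Insert 467: h=0, bucket 0 empty -> new chain.
Insert 781: h=5, bucket 5 empty -> new chain.
Insert 596: h=6, bucket 6 nonempty -> append to chain.
Insert 17: h=3, bucket 3 empty -> new chain.
Insert 483: h=4, bucket 4 empty -> new chain.
Insert 707: h=4, bucket 4 nonempty -> append to chain.
Insert 853: h=2, bucket 2 empty -> new chain.
Insert 343: h=4, bucket 4 nonempty -> append to chain.
Insert 680: h=6, bucket 6 nonempty -> append to chain.
Insert 473: h=5, bucket 5 nonempty -> append to chain.
Insert 489: h=2, bucket 2 nonempty -> append to chain.
Final buckets:
0: 467
1: _
2: 853 -> 489
3: 17
4: 483 -> 707 -> 343
5: 781 -> 473
6: 274 -> 596 -> 680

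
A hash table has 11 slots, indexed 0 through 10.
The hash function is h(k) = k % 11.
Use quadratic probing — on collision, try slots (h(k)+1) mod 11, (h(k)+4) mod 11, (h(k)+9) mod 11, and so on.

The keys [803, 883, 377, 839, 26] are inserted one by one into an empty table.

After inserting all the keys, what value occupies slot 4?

803 hashes to 0; slot 0 is free => place at 0.
883 hashes to 3; slot 3 is free => place at 3.
377 hashes to 3; 3 taken => place at 4.
839 hashes to 3; 3,4 taken => place at 7.
26 hashes to 4; 4 taken => place at 5.
Table: [803, -, -, 883, 377, 26, -, 839, -, -, -]

377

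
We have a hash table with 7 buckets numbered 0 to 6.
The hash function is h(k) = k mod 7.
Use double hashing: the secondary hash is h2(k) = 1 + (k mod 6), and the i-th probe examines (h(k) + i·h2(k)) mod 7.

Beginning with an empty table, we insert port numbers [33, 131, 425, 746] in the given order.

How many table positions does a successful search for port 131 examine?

2

Insert 33: h=5, slot 5 empty -> index 5.
Insert 131: h=5, h2=6, slot 5 occupied -> index 4.
Insert 425: h=5, h2=6, slots 5,4 occupied -> index 3.
Insert 746: h=4, h2=3, slot 4 occupied -> index 0.
Table: [746, ∅, ∅, 425, 131, 33, ∅]
Lookup 131: h=5, h2=6, probe 5,4 → found at 4.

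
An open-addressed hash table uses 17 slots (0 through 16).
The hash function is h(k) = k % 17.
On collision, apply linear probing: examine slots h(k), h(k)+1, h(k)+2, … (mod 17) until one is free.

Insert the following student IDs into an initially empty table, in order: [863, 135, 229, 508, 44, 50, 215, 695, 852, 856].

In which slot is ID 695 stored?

Insert 863: h=13, slot 13 empty => index 13.
Insert 135: h=16, slot 16 empty => index 16.
Insert 229: h=8, slot 8 empty => index 8.
Insert 508: h=15, slot 15 empty => index 15.
Insert 44: h=10, slot 10 empty => index 10.
Insert 50: h=16, slot 16 occupied => index 0.
Insert 215: h=11, slot 11 empty => index 11.
Insert 695: h=15, slots 15,16,0 occupied => index 1.
Insert 852: h=2, slot 2 empty => index 2.
Insert 856: h=6, slot 6 empty => index 6.
Table: [50, 695, 852, _, _, _, 856, _, 229, _, 44, 215, _, 863, _, 508, 135]

1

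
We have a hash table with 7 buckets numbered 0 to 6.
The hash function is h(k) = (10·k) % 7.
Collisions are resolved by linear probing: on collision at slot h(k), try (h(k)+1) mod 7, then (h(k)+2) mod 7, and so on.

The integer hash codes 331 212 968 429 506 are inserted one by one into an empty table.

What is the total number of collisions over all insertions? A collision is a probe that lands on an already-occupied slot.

10

331 hashes to 6; slot 6 is free → place at 6.
212 hashes to 6; 6 taken → place at 0.
968 hashes to 6; 6,0 taken → place at 1.
429 hashes to 6; 6,0,1 taken → place at 2.
506 hashes to 6; 6,0,1,2 taken → place at 3.
Table: [212, 968, 429, 506, —, —, 331]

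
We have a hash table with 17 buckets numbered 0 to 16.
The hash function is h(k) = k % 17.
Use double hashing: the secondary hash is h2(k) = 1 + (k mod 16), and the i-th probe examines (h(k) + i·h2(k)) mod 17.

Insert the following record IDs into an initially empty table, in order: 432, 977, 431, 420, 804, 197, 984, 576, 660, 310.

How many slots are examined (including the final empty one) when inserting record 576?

432: h=7 → slot 7
977: h=8 → slot 8
431: h=6 → slot 6
420: h=12 → slot 12
804: h=5 → slot 5
197: h=10 → slot 10
984: h=15 → slot 15
576: h=15, h2=1, probe 15,16 → slot 16
660: h=14 → slot 14
310: h=4 → slot 4
Table: [., ., ., ., 310, 804, 431, 432, 977, ., 197, ., 420, ., 660, 984, 576]

2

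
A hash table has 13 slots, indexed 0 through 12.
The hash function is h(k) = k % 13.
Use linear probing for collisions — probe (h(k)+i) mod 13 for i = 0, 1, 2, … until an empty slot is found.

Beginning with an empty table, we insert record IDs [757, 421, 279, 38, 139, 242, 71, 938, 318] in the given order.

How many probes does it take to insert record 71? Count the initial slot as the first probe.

757 hashes to 3; slot 3 is free => place at 3.
421 hashes to 5; slot 5 is free => place at 5.
279 hashes to 6; slot 6 is free => place at 6.
38 hashes to 12; slot 12 is free => place at 12.
139 hashes to 9; slot 9 is free => place at 9.
242 hashes to 8; slot 8 is free => place at 8.
71 hashes to 6; 6 taken => place at 7.
938 hashes to 2; slot 2 is free => place at 2.
318 hashes to 6; 6,7,8,9 taken => place at 10.
Table: [-, -, 938, 757, -, 421, 279, 71, 242, 139, 318, -, 38]

2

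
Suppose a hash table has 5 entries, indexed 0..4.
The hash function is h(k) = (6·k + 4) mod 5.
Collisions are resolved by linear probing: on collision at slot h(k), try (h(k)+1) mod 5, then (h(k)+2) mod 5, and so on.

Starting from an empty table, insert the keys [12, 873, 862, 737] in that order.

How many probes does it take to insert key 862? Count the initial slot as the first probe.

3

12 hashes to 1; slot 1 is free -> place at 1.
873 hashes to 2; slot 2 is free -> place at 2.
862 hashes to 1; 1,2 taken -> place at 3.
737 hashes to 1; 1,2,3 taken -> place at 4.
Table: [—, 12, 873, 862, 737]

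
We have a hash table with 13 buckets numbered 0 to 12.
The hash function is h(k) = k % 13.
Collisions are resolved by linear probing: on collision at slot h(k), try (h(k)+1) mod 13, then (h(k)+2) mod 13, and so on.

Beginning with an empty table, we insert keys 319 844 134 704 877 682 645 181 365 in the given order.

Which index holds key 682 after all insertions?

Insert 319: h=7, slot 7 empty → index 7.
Insert 844: h=12, slot 12 empty → index 12.
Insert 134: h=4, slot 4 empty → index 4.
Insert 704: h=2, slot 2 empty → index 2.
Insert 877: h=6, slot 6 empty → index 6.
Insert 682: h=6, slots 6,7 occupied → index 8.
Insert 645: h=8, slot 8 occupied → index 9.
Insert 181: h=12, slot 12 occupied → index 0.
Insert 365: h=1, slot 1 empty → index 1.
Table: [181, 365, 704, ., 134, ., 877, 319, 682, 645, ., ., 844]

8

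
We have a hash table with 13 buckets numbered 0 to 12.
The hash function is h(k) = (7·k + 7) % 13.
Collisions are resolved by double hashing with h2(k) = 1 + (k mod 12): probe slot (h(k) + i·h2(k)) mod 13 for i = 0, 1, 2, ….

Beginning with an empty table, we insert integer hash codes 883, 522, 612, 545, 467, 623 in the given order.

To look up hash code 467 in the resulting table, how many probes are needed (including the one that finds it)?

883: h=0 -> slot 0
522: h=8 -> slot 8
612: h=1 -> slot 1
545: h=0, h2=6, probe 0,6 -> slot 6
467: h=0, h2=12, probe 0,12 -> slot 12
623: h=0, h2=12, probe 0,12,11 -> slot 11
Table: [883, 612, _, _, _, _, 545, _, 522, _, _, 623, 467]
Lookup 467: h=0, h2=12, probe 0,12 → found at 12.

2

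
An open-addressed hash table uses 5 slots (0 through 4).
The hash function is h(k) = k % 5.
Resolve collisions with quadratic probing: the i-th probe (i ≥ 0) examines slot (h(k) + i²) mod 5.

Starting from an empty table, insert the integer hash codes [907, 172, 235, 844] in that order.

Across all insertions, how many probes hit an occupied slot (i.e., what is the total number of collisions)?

907: h=2 => slot 2
172: h=2, probe 2,3 => slot 3
235: h=0 => slot 0
844: h=4 => slot 4
Table: [235, -, 907, 172, 844]

1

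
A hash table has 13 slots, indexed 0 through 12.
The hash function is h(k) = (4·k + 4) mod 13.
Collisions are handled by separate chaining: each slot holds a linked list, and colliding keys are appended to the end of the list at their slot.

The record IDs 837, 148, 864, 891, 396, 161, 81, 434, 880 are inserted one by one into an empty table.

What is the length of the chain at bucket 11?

4

Insert 837: h=11, bucket 11 empty → new chain.
Insert 148: h=11, bucket 11 nonempty → append to chain.
Insert 864: h=2, bucket 2 empty → new chain.
Insert 891: h=6, bucket 6 empty → new chain.
Insert 396: h=2, bucket 2 nonempty → append to chain.
Insert 161: h=11, bucket 11 nonempty → append to chain.
Insert 81: h=3, bucket 3 empty → new chain.
Insert 434: h=11, bucket 11 nonempty → append to chain.
Insert 880: h=1, bucket 1 empty → new chain.
Final buckets:
0: ∅
1: 880
2: 864 -> 396
3: 81
4: ∅
5: ∅
6: 891
7: ∅
8: ∅
9: ∅
10: ∅
11: 837 -> 148 -> 161 -> 434
12: ∅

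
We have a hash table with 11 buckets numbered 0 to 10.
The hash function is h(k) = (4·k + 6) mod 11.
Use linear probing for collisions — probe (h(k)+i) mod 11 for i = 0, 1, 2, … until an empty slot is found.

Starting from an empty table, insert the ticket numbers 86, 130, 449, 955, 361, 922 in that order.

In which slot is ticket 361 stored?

86 hashes to 9; slot 9 is free -> place at 9.
130 hashes to 9; 9 taken -> place at 10.
449 hashes to 9; 9,10 taken -> place at 0.
955 hashes to 9; 9,10,0 taken -> place at 1.
361 hashes to 9; 9,10,0,1 taken -> place at 2.
922 hashes to 9; 9,10,0,1,2 taken -> place at 3.
Table: [449, 955, 361, 922, -, -, -, -, -, 86, 130]

2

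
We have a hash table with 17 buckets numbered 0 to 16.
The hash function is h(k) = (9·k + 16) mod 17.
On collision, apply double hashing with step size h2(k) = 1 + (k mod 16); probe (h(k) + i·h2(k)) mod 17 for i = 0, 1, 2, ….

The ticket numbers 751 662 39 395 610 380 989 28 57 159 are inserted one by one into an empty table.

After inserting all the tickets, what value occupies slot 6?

989

751: h=9 => slot 9
662: h=7 => slot 7
39: h=10 => slot 10
395: h=1 => slot 1
610: h=15 => slot 15
380: h=2 => slot 2
989: h=9, h2=14, probe 9,6 => slot 6
28: h=13 => slot 13
57: h=2, h2=10, probe 2,12 => slot 12
159: h=2, h2=16, probe 2,1,0 => slot 0
Table: [159, 395, 380, ., ., ., 989, 662, ., 751, 39, ., 57, 28, ., 610, .]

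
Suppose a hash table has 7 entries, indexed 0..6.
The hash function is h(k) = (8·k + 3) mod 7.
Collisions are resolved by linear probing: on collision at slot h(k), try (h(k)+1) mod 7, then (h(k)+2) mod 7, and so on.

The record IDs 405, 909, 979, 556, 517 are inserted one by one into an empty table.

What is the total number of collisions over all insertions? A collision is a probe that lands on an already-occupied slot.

6

405 hashes to 2; slot 2 is free => place at 2.
909 hashes to 2; 2 taken => place at 3.
979 hashes to 2; 2,3 taken => place at 4.
556 hashes to 6; slot 6 is free => place at 6.
517 hashes to 2; 2,3,4 taken => place at 5.
Table: [—, —, 405, 909, 979, 517, 556]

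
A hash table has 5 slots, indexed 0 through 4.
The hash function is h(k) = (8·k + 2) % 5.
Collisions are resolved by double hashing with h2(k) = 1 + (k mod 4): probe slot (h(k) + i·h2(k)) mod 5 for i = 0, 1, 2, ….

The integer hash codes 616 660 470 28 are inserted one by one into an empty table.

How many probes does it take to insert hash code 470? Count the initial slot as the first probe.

616: h=0 => slot 0
660: h=2 => slot 2
470: h=2, h2=3, probe 2,0,3 => slot 3
28: h=1 => slot 1
Table: [616, 28, 660, 470, -]

3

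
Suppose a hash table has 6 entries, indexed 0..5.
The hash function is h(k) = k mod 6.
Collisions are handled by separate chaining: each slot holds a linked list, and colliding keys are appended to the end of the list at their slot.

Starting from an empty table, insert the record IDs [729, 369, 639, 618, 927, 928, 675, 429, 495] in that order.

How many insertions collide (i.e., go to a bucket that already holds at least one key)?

6

Insert 729: h=3, bucket 3 empty → new chain.
Insert 369: h=3, bucket 3 nonempty → append to chain.
Insert 639: h=3, bucket 3 nonempty → append to chain.
Insert 618: h=0, bucket 0 empty → new chain.
Insert 927: h=3, bucket 3 nonempty → append to chain.
Insert 928: h=4, bucket 4 empty → new chain.
Insert 675: h=3, bucket 3 nonempty → append to chain.
Insert 429: h=3, bucket 3 nonempty → append to chain.
Insert 495: h=3, bucket 3 nonempty → append to chain.
Final buckets:
0: 618
1: ∅
2: ∅
3: 729 -> 369 -> 639 -> 927 -> 675 -> 429 -> 495
4: 928
5: ∅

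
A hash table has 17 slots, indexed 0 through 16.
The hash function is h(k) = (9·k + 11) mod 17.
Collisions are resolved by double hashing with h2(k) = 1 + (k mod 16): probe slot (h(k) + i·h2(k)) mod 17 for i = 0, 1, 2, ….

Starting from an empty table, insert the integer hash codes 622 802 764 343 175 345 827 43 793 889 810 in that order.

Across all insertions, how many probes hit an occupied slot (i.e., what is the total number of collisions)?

622: h=16 => slot 16
802: h=4 => slot 4
764: h=2 => slot 2
343: h=4, h2=8, probe 4,12 => slot 12
175: h=5 => slot 5
345: h=5, h2=10, probe 5,15 => slot 15
827: h=8 => slot 8
43: h=7 => slot 7
793: h=8, h2=10, probe 8,1 => slot 1
889: h=5, h2=10, probe 5,15,8,1,11 => slot 11
810: h=8, h2=11, probe 8,2,13 => slot 13
Table: [., 793, 764, ., 802, 175, ., 43, 827, ., ., 889, 343, 810, ., 345, 622]

9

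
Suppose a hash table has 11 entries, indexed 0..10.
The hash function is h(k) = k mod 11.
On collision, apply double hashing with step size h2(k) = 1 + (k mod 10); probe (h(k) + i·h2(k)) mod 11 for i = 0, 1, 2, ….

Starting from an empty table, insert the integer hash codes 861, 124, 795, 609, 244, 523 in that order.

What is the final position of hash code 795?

9

861 hashes to 3; slot 3 is free -> place at 3.
124 hashes to 3, h2=5; 3 taken -> place at 8.
795 hashes to 3, h2=6; 3 taken -> place at 9.
609 hashes to 4; slot 4 is free -> place at 4.
244 hashes to 2; slot 2 is free -> place at 2.
523 hashes to 6; slot 6 is free -> place at 6.
Table: [-, -, 244, 861, 609, -, 523, -, 124, 795, -]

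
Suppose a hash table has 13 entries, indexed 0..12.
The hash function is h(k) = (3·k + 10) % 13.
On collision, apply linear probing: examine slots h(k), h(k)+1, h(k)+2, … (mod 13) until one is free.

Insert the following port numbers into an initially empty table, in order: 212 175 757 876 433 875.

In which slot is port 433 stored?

212 hashes to 9; slot 9 is free → place at 9.
175 hashes to 2; slot 2 is free → place at 2.
757 hashes to 6; slot 6 is free → place at 6.
876 hashes to 12; slot 12 is free → place at 12.
433 hashes to 9; 9 taken → place at 10.
875 hashes to 9; 9,10 taken → place at 11.
Table: [_, _, 175, _, _, _, 757, _, _, 212, 433, 875, 876]

10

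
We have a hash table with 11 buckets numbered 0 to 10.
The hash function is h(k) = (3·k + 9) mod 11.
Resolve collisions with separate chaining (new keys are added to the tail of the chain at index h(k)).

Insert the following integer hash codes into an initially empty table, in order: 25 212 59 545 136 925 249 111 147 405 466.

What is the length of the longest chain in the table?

4

Insert 25: h=7, bucket 7 empty -> new chain.
Insert 212: h=7, bucket 7 nonempty -> append to chain.
Insert 59: h=10, bucket 10 empty -> new chain.
Insert 545: h=5, bucket 5 empty -> new chain.
Insert 136: h=10, bucket 10 nonempty -> append to chain.
Insert 925: h=1, bucket 1 empty -> new chain.
Insert 249: h=8, bucket 8 empty -> new chain.
Insert 111: h=1, bucket 1 nonempty -> append to chain.
Insert 147: h=10, bucket 10 nonempty -> append to chain.
Insert 405: h=3, bucket 3 empty -> new chain.
Insert 466: h=10, bucket 10 nonempty -> append to chain.
Final buckets:
0: —
1: 925 -> 111
2: —
3: 405
4: —
5: 545
6: —
7: 25 -> 212
8: 249
9: —
10: 59 -> 136 -> 147 -> 466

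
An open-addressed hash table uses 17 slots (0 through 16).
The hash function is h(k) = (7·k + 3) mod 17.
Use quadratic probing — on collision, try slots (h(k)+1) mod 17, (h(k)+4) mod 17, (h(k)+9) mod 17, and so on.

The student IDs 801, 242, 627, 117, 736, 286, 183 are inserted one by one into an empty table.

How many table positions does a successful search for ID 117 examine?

2

801 hashes to 0; slot 0 is free → place at 0.
242 hashes to 14; slot 14 is free → place at 14.
627 hashes to 6; slot 6 is free → place at 6.
117 hashes to 6; 6 taken → place at 7.
736 hashes to 4; slot 4 is free → place at 4.
286 hashes to 16; slot 16 is free → place at 16.
183 hashes to 9; slot 9 is free → place at 9.
Table: [801, ., ., ., 736, ., 627, 117, ., 183, ., ., ., ., 242, ., 286]
Lookup 117: h=6, probe 6,7 → found at 7.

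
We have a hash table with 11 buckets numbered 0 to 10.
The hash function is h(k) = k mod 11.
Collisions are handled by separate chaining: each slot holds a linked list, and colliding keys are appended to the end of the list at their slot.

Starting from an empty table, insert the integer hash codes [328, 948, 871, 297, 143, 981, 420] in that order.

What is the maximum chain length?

4

328 → bucket 9
948 → bucket 2
871 → bucket 2 (collision)
297 → bucket 0
143 → bucket 0 (collision)
981 → bucket 2 (collision)
420 → bucket 2 (collision)
Final buckets:
0: 297 -> 143
1: —
2: 948 -> 871 -> 981 -> 420
3: —
4: —
5: —
6: —
7: —
8: —
9: 328
10: —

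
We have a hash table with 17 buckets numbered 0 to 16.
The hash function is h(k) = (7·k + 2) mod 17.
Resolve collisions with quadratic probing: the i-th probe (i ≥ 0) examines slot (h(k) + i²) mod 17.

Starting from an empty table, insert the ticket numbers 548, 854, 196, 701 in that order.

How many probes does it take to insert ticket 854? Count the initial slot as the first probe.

2

548: h=13 => slot 13
854: h=13, probe 13,14 => slot 14
196: h=14, probe 14,15 => slot 15
701: h=13, probe 13,14,0 => slot 0
Table: [701, _, _, _, _, _, _, _, _, _, _, _, _, 548, 854, 196, _]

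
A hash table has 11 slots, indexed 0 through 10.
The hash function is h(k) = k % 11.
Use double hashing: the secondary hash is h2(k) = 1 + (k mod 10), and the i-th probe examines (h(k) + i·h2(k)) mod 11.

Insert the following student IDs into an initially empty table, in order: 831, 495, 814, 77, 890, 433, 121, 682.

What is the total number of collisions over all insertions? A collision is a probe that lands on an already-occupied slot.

4

831 hashes to 6; slot 6 is free => place at 6.
495 hashes to 0; slot 0 is free => place at 0.
814 hashes to 0, h2=5; 0 taken => place at 5.
77 hashes to 0, h2=8; 0 taken => place at 8.
890 hashes to 10; slot 10 is free => place at 10.
433 hashes to 4; slot 4 is free => place at 4.
121 hashes to 0, h2=2; 0 taken => place at 2.
682 hashes to 0, h2=3; 0 taken => place at 3.
Table: [495, -, 121, 682, 433, 814, 831, -, 77, -, 890]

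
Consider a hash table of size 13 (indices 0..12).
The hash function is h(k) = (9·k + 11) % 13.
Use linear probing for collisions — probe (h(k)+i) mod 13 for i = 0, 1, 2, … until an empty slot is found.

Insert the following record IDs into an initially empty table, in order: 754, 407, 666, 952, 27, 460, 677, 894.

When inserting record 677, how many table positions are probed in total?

3

754 hashes to 11; slot 11 is free -> place at 11.
407 hashes to 8; slot 8 is free -> place at 8.
666 hashes to 12; slot 12 is free -> place at 12.
952 hashes to 12; 12 taken -> place at 0.
27 hashes to 7; slot 7 is free -> place at 7.
460 hashes to 4; slot 4 is free -> place at 4.
677 hashes to 7; 7,8 taken -> place at 9.
894 hashes to 10; slot 10 is free -> place at 10.
Table: [952, ., ., ., 460, ., ., 27, 407, 677, 894, 754, 666]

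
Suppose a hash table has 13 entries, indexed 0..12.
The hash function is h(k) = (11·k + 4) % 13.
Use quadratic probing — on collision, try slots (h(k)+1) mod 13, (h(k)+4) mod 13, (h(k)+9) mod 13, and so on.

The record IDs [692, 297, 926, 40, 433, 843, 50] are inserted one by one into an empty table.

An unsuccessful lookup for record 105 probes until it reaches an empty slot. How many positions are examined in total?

692: h=11 → slot 11
297: h=8 → slot 8
926: h=11, probe 11,12 → slot 12
40: h=2 → slot 2
433: h=9 → slot 9
843: h=8, probe 8,9,12,4 → slot 4
50: h=8, probe 8,9,12,4,11,7 → slot 7
Table: [_, _, 40, _, 843, _, _, 50, 297, 433, _, 692, 926]
Lookup 105: h=2, probe 2,3 → slot 3 empty, not found.

2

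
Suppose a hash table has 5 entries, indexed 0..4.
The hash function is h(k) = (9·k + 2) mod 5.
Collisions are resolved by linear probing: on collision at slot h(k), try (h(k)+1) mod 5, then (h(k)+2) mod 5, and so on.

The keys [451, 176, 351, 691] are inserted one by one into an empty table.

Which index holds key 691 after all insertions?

4

451 hashes to 1; slot 1 is free => place at 1.
176 hashes to 1; 1 taken => place at 2.
351 hashes to 1; 1,2 taken => place at 3.
691 hashes to 1; 1,2,3 taken => place at 4.
Table: [_, 451, 176, 351, 691]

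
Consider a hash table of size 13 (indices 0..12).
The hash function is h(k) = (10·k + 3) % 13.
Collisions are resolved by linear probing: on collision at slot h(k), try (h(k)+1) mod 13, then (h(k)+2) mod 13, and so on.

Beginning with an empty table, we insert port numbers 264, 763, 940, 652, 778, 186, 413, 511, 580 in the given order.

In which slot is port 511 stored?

7

264: h=4 => slot 4
763: h=2 => slot 2
940: h=4, probe 4,5 => slot 5
652: h=10 => slot 10
778: h=9 => slot 9
186: h=4, probe 4,5,6 => slot 6
413: h=12 => slot 12
511: h=4, probe 4,5,6,7 => slot 7
580: h=5, probe 5,6,7,8 => slot 8
Table: [—, —, 763, —, 264, 940, 186, 511, 580, 778, 652, —, 413]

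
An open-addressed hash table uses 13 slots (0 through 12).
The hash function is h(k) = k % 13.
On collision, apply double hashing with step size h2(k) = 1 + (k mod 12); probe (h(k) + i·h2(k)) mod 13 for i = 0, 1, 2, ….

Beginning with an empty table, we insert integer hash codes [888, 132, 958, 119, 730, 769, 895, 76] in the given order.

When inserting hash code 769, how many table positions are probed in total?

888: h=4 → slot 4
132: h=2 → slot 2
958: h=9 → slot 9
119: h=2, h2=12, probe 2,1 → slot 1
730: h=2, h2=11, probe 2,0 → slot 0
769: h=2, h2=2, probe 2,4,6 → slot 6
895: h=11 → slot 11
76: h=11, h2=5, probe 11,3 → slot 3
Table: [730, 119, 132, 76, 888, ., 769, ., ., 958, ., 895, .]

3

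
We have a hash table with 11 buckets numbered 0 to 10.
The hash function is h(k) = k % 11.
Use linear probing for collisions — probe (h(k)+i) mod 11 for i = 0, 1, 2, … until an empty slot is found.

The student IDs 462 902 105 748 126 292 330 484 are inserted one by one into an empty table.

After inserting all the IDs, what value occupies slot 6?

105

462 hashes to 0; slot 0 is free → place at 0.
902 hashes to 0; 0 taken → place at 1.
105 hashes to 6; slot 6 is free → place at 6.
748 hashes to 0; 0,1 taken → place at 2.
126 hashes to 5; slot 5 is free → place at 5.
292 hashes to 6; 6 taken → place at 7.
330 hashes to 0; 0,1,2 taken → place at 3.
484 hashes to 0; 0,1,2,3 taken → place at 4.
Table: [462, 902, 748, 330, 484, 126, 105, 292, ., ., .]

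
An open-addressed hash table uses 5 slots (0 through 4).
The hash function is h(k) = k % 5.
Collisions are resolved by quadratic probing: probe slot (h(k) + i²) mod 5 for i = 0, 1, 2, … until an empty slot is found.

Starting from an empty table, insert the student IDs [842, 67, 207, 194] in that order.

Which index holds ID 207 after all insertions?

1

842 hashes to 2; slot 2 is free -> place at 2.
67 hashes to 2; 2 taken -> place at 3.
207 hashes to 2; 2,3 taken -> place at 1.
194 hashes to 4; slot 4 is free -> place at 4.
Table: [_, 207, 842, 67, 194]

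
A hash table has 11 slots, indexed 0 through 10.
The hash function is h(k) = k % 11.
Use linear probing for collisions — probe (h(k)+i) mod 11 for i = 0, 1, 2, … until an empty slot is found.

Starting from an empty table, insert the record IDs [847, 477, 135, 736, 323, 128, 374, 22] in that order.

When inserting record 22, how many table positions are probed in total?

847: h=0 -> slot 0
477: h=4 -> slot 4
135: h=3 -> slot 3
736: h=10 -> slot 10
323: h=4, probe 4,5 -> slot 5
128: h=7 -> slot 7
374: h=0, probe 0,1 -> slot 1
22: h=0, probe 0,1,2 -> slot 2
Table: [847, 374, 22, 135, 477, 323, —, 128, —, —, 736]

3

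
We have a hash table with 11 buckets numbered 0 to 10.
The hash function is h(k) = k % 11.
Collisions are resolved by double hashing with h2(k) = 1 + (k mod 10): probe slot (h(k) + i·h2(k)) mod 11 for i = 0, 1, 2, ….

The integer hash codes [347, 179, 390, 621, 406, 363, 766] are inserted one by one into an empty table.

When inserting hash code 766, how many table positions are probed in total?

5

347: h=6 -> slot 6
179: h=3 -> slot 3
390: h=5 -> slot 5
621: h=5, h2=2, probe 5,7 -> slot 7
406: h=10 -> slot 10
363: h=0 -> slot 0
766: h=7, h2=7, probe 7,3,10,6,2 -> slot 2
Table: [363, -, 766, 179, -, 390, 347, 621, -, -, 406]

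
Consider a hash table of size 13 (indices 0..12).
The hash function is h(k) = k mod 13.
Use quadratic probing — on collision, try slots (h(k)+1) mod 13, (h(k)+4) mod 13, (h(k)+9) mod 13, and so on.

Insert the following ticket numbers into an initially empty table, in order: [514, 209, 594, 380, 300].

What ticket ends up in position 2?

300

Insert 514: h=7, slot 7 empty -> index 7.
Insert 209: h=1, slot 1 empty -> index 1.
Insert 594: h=9, slot 9 empty -> index 9.
Insert 380: h=3, slot 3 empty -> index 3.
Insert 300: h=1, slot 1 occupied -> index 2.
Table: [∅, 209, 300, 380, ∅, ∅, ∅, 514, ∅, 594, ∅, ∅, ∅]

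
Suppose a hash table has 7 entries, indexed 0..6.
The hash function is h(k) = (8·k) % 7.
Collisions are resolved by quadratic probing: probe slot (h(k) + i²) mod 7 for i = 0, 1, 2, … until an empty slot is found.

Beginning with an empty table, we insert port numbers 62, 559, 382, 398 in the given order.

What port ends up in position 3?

Insert 62: h=6, slot 6 empty → index 6.
Insert 559: h=6, slot 6 occupied → index 0.
Insert 382: h=4, slot 4 empty → index 4.
Insert 398: h=6, slots 6,0 occupied → index 3.
Table: [559, ., ., 398, 382, ., 62]

398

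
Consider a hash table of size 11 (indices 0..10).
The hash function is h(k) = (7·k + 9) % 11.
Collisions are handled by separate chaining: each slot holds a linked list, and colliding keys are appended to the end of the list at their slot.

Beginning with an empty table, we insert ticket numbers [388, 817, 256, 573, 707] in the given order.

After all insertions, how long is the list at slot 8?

4

388 → bucket 8
817 → bucket 8 (collision)
256 → bucket 8 (collision)
573 → bucket 5
707 → bucket 8 (collision)
Final buckets:
0: ∅
1: ∅
2: ∅
3: ∅
4: ∅
5: 573
6: ∅
7: ∅
8: 388 -> 817 -> 256 -> 707
9: ∅
10: ∅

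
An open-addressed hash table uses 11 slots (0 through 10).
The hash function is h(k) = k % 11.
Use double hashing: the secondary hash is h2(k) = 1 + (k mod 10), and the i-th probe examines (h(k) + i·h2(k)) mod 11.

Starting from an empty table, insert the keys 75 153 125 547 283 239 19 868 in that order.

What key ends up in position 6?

Insert 75: h=9, slot 9 empty => index 9.
Insert 153: h=10, slot 10 empty => index 10.
Insert 125: h=4, slot 4 empty => index 4.
Insert 547: h=8, slot 8 empty => index 8.
Insert 283: h=8, h2=4, slot 8 occupied => index 1.
Insert 239: h=8, h2=10, slot 8 occupied => index 7.
Insert 19: h=8, h2=10, slots 8,7 occupied => index 6.
Insert 868: h=10, h2=9, slots 10,8,6,4 occupied => index 2.
Table: [., 283, 868, ., 125, ., 19, 239, 547, 75, 153]

19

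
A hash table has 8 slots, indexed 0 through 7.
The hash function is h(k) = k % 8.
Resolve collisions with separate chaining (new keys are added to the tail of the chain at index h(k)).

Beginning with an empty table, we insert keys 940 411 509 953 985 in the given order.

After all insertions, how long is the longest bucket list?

Insert 940: h=4, bucket 4 empty -> new chain.
Insert 411: h=3, bucket 3 empty -> new chain.
Insert 509: h=5, bucket 5 empty -> new chain.
Insert 953: h=1, bucket 1 empty -> new chain.
Insert 985: h=1, bucket 1 nonempty -> append to chain.
Final buckets:
0: _
1: 953 -> 985
2: _
3: 411
4: 940
5: 509
6: _
7: _

2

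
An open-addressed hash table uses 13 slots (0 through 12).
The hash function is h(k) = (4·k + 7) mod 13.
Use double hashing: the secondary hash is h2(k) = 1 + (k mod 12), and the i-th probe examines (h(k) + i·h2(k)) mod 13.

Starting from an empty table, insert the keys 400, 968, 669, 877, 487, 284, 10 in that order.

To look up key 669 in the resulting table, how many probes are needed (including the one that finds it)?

2

400: h=8 => slot 8
968: h=5 => slot 5
669: h=5, h2=10, probe 5,2 => slot 2
877: h=5, h2=2, probe 5,7 => slot 7
487: h=5, h2=8, probe 5,0 => slot 0
284: h=12 => slot 12
10: h=8, h2=11, probe 8,6 => slot 6
Table: [487, —, 669, —, —, 968, 10, 877, 400, —, —, —, 284]
Lookup 669: h=5, h2=10, probe 5,2 → found at 2.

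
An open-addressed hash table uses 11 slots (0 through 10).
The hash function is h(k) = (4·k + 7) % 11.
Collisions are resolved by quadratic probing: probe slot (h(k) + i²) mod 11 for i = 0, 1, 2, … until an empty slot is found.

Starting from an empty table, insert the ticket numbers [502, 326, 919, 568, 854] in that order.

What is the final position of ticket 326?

502: h=2 → slot 2
326: h=2, probe 2,3 → slot 3
919: h=9 → slot 9
568: h=2, probe 2,3,6 → slot 6
854: h=2, probe 2,3,6,0 → slot 0
Table: [854, —, 502, 326, —, —, 568, —, —, 919, —]

3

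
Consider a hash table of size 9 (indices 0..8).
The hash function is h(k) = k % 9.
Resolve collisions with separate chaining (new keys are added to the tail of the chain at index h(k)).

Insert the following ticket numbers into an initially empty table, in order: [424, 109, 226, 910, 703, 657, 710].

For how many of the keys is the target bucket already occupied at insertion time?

424 -> bucket 1
109 -> bucket 1 (collision)
226 -> bucket 1 (collision)
910 -> bucket 1 (collision)
703 -> bucket 1 (collision)
657 -> bucket 0
710 -> bucket 8
Final buckets:
0: 657
1: 424 -> 109 -> 226 -> 910 -> 703
2: .
3: .
4: .
5: .
6: .
7: .
8: 710

4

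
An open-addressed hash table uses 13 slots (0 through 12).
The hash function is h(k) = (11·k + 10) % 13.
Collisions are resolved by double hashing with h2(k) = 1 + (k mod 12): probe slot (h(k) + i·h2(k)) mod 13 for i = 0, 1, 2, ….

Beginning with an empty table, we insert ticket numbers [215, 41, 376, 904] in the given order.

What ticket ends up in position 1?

904

215: h=9 => slot 9
41: h=6 => slot 6
376: h=12 => slot 12
904: h=9, h2=5, probe 9,1 => slot 1
Table: [-, 904, -, -, -, -, 41, -, -, 215, -, -, 376]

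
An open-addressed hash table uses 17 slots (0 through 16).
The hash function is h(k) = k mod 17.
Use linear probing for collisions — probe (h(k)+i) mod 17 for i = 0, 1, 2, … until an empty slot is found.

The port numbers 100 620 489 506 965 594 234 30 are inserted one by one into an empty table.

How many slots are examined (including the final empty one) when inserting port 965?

100: h=15 => slot 15
620: h=8 => slot 8
489: h=13 => slot 13
506: h=13, probe 13,14 => slot 14
965: h=13, probe 13,14,15,16 => slot 16
594: h=16, probe 16,0 => slot 0
234: h=13, probe 13,14,15,16,0,1 => slot 1
30: h=13, probe 13,14,15,16,0,1,2 => slot 2
Table: [594, 234, 30, ., ., ., ., ., 620, ., ., ., ., 489, 506, 100, 965]

4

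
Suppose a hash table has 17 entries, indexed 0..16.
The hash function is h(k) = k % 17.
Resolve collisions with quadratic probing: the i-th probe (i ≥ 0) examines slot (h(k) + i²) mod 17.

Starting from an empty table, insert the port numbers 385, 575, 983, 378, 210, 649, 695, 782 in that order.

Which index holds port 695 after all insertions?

385 hashes to 11; slot 11 is free -> place at 11.
575 hashes to 14; slot 14 is free -> place at 14.
983 hashes to 14; 14 taken -> place at 15.
378 hashes to 4; slot 4 is free -> place at 4.
210 hashes to 6; slot 6 is free -> place at 6.
649 hashes to 3; slot 3 is free -> place at 3.
695 hashes to 15; 15 taken -> place at 16.
782 hashes to 0; slot 0 is free -> place at 0.
Table: [782, -, -, 649, 378, -, 210, -, -, -, -, 385, -, -, 575, 983, 695]

16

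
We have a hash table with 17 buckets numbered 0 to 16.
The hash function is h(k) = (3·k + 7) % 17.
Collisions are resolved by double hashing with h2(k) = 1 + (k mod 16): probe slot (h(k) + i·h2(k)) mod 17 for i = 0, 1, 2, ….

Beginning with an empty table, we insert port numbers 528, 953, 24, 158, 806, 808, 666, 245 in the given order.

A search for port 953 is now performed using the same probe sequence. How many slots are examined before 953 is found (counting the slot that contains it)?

2

528: h=10 -> slot 10
953: h=10, h2=10, probe 10,3 -> slot 3
24: h=11 -> slot 11
158: h=5 -> slot 5
806: h=11, h2=7, probe 11,1 -> slot 1
808: h=0 -> slot 0
666: h=16 -> slot 16
245: h=11, h2=6, probe 11,0,6 -> slot 6
Table: [808, 806, ∅, 953, ∅, 158, 245, ∅, ∅, ∅, 528, 24, ∅, ∅, ∅, ∅, 666]
Lookup 953: h=10, h2=10, probe 10,3 → found at 3.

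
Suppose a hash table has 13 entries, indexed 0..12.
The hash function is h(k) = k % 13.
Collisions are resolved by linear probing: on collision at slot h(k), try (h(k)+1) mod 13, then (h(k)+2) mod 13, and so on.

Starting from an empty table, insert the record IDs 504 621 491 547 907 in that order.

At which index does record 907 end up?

504 hashes to 10; slot 10 is free → place at 10.
621 hashes to 10; 10 taken → place at 11.
491 hashes to 10; 10,11 taken → place at 12.
547 hashes to 1; slot 1 is free → place at 1.
907 hashes to 10; 10,11,12 taken → place at 0.
Table: [907, 547, ∅, ∅, ∅, ∅, ∅, ∅, ∅, ∅, 504, 621, 491]

0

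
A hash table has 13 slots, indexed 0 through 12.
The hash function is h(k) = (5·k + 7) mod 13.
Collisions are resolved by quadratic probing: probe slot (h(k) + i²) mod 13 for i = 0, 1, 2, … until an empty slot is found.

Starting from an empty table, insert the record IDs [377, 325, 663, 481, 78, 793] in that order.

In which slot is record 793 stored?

Insert 377: h=7, slot 7 empty → index 7.
Insert 325: h=7, slot 7 occupied → index 8.
Insert 663: h=7, slots 7,8 occupied → index 11.
Insert 481: h=7, slots 7,8,11 occupied → index 3.
Insert 78: h=7, slots 7,8,11,3 occupied → index 10.
Insert 793: h=7, slots 7,8,11,3,10 occupied → index 6.
Table: [—, —, —, 481, —, —, 793, 377, 325, —, 78, 663, —]

6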